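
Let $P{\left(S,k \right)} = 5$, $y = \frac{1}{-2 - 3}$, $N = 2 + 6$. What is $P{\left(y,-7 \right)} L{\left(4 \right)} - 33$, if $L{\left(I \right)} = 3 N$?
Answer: $87$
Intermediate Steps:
$N = 8$
$y = - \frac{1}{5}$ ($y = \frac{1}{-5} = - \frac{1}{5} \approx -0.2$)
$L{\left(I \right)} = 24$ ($L{\left(I \right)} = 3 \cdot 8 = 24$)
$P{\left(y,-7 \right)} L{\left(4 \right)} - 33 = 5 \cdot 24 - 33 = 120 - 33 = 87$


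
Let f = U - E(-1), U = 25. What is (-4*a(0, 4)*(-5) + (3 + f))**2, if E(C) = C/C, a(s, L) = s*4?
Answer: 729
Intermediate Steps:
a(s, L) = 4*s
E(C) = 1
f = 24 (f = 25 - 1*1 = 25 - 1 = 24)
(-4*a(0, 4)*(-5) + (3 + f))**2 = (-16*0*(-5) + (3 + 24))**2 = (-4*0*(-5) + 27)**2 = (0*(-5) + 27)**2 = (0 + 27)**2 = 27**2 = 729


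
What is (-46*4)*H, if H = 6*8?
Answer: -8832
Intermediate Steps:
H = 48
(-46*4)*H = -46*4*48 = -184*48 = -8832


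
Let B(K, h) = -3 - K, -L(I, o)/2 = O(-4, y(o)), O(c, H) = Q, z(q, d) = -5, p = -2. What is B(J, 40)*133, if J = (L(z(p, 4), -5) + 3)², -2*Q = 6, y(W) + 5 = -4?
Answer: -11172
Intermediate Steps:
y(W) = -9 (y(W) = -5 - 4 = -9)
Q = -3 (Q = -½*6 = -3)
O(c, H) = -3
L(I, o) = 6 (L(I, o) = -2*(-3) = 6)
J = 81 (J = (6 + 3)² = 9² = 81)
B(J, 40)*133 = (-3 - 1*81)*133 = (-3 - 81)*133 = -84*133 = -11172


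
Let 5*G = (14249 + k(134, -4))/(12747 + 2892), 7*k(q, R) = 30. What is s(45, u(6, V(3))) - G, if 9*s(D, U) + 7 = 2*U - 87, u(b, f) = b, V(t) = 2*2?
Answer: -15260629/1642095 ≈ -9.2934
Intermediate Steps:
k(q, R) = 30/7 (k(q, R) = (1/7)*30 = 30/7)
V(t) = 4
s(D, U) = -94/9 + 2*U/9 (s(D, U) = -7/9 + (2*U - 87)/9 = -7/9 + (-87 + 2*U)/9 = -7/9 + (-29/3 + 2*U/9) = -94/9 + 2*U/9)
G = 99773/547365 (G = ((14249 + 30/7)/(12747 + 2892))/5 = ((99773/7)/15639)/5 = ((99773/7)*(1/15639))/5 = (1/5)*(99773/109473) = 99773/547365 ≈ 0.18228)
s(45, u(6, V(3))) - G = (-94/9 + (2/9)*6) - 1*99773/547365 = (-94/9 + 4/3) - 99773/547365 = -82/9 - 99773/547365 = -15260629/1642095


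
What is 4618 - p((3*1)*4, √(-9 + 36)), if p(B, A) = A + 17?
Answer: 4601 - 3*√3 ≈ 4595.8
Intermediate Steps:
p(B, A) = 17 + A
4618 - p((3*1)*4, √(-9 + 36)) = 4618 - (17 + √(-9 + 36)) = 4618 - (17 + √27) = 4618 - (17 + 3*√3) = 4618 + (-17 - 3*√3) = 4601 - 3*√3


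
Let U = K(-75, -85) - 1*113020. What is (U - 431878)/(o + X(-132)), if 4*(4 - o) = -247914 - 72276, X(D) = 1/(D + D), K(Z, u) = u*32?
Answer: -144571152/21133595 ≈ -6.8408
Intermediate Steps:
K(Z, u) = 32*u
U = -115740 (U = 32*(-85) - 1*113020 = -2720 - 113020 = -115740)
X(D) = 1/(2*D)
o = 160103/2 (o = 4 - (-247914 - 72276)/4 = 4 - ¼*(-320190) = 4 + 160095/2 = 160103/2 ≈ 80052.)
(U - 431878)/(o + X(-132)) = (-115740 - 431878)/(160103/2 + (½)/(-132)) = -547618/(160103/2 + (½)*(-1/132)) = -547618/(160103/2 - 1/264) = -547618/21133595/264 = -547618*264/21133595 = -144571152/21133595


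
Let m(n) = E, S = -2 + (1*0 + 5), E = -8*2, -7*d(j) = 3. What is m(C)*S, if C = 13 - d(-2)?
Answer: -48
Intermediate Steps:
d(j) = -3/7 (d(j) = -1/7*3 = -3/7)
E = -16
S = 3 (S = -2 + (0 + 5) = -2 + 5 = 3)
C = 94/7 (C = 13 - 1*(-3/7) = 13 + 3/7 = 94/7 ≈ 13.429)
m(n) = -16
m(C)*S = -16*3 = -48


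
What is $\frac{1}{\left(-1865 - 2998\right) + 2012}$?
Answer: $- \frac{1}{2851} \approx -0.00035075$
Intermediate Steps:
$\frac{1}{\left(-1865 - 2998\right) + 2012} = \frac{1}{-4863 + 2012} = \frac{1}{-2851} = - \frac{1}{2851}$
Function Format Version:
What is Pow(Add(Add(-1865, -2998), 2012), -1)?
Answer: Rational(-1, 2851) ≈ -0.00035075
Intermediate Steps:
Pow(Add(Add(-1865, -2998), 2012), -1) = Pow(Add(-4863, 2012), -1) = Pow(-2851, -1) = Rational(-1, 2851)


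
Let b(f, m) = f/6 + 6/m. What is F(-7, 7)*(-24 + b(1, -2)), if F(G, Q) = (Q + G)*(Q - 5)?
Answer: 0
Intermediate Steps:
b(f, m) = 6/m + f/6 (b(f, m) = f*(⅙) + 6/m = f/6 + 6/m = 6/m + f/6)
F(G, Q) = (-5 + Q)*(G + Q) (F(G, Q) = (G + Q)*(-5 + Q) = (-5 + Q)*(G + Q))
F(-7, 7)*(-24 + b(1, -2)) = (7² - 5*(-7) - 5*7 - 7*7)*(-24 + (6/(-2) + (⅙)*1)) = (49 + 35 - 35 - 49)*(-24 + (6*(-½) + ⅙)) = 0*(-24 + (-3 + ⅙)) = 0*(-24 - 17/6) = 0*(-161/6) = 0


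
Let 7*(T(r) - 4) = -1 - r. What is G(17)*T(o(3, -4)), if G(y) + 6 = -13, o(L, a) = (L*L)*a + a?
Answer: -1273/7 ≈ -181.86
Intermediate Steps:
o(L, a) = a + a*L**2 (o(L, a) = L**2*a + a = a*L**2 + a = a + a*L**2)
G(y) = -19 (G(y) = -6 - 13 = -19)
T(r) = 27/7 - r/7 (T(r) = 4 + (-1 - r)/7 = 4 + (-1/7 - r/7) = 27/7 - r/7)
G(17)*T(o(3, -4)) = -19*(27/7 - (-4)*(1 + 3**2)/7) = -19*(27/7 - (-4)*(1 + 9)/7) = -19*(27/7 - (-4)*10/7) = -19*(27/7 - 1/7*(-40)) = -19*(27/7 + 40/7) = -19*67/7 = -1273/7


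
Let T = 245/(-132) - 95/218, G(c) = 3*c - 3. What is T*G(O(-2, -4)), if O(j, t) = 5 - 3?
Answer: -32975/4796 ≈ -6.8755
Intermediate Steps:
O(j, t) = 2
G(c) = -3 + 3*c
T = -32975/14388 (T = 245*(-1/132) - 95*1/218 = -245/132 - 95/218 = -32975/14388 ≈ -2.2918)
T*G(O(-2, -4)) = -32975*(-3 + 3*2)/14388 = -32975*(-3 + 6)/14388 = -32975/14388*3 = -32975/4796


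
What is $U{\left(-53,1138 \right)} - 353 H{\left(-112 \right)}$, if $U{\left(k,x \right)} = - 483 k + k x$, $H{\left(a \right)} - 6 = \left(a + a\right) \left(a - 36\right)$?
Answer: $-11739489$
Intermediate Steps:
$H{\left(a \right)} = 6 + 2 a \left(-36 + a\right)$ ($H{\left(a \right)} = 6 + \left(a + a\right) \left(a - 36\right) = 6 + 2 a \left(-36 + a\right)$)
$U{\left(-53,1138 \right)} - 353 H{\left(-112 \right)} = - 53 \left(-483 + 1138\right) - 353 \left(6 - -8064 + 2 \left(-112\right)^{2}\right) = \left(-53\right) 655 - 353 \left(6 + 8064 + 2 \cdot 12544\right) = -34715 - 353 \left(6 + 8064 + 25088\right) = -34715 - 353 \cdot 33158 = -34715 - 11704774 = -11739489$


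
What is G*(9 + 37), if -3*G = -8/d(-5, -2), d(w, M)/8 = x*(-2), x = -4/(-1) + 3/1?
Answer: -23/21 ≈ -1.0952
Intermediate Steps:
x = 7 (x = -4*(-1) + 3*1 = 4 + 3 = 7)
d(w, M) = -112 (d(w, M) = 8*(7*(-2)) = 8*(-14) = -112)
G = -1/42 (G = -(-8)/(3*(-112)) = -(-8)*(-1)/(3*112) = -⅓*1/14 = -1/42 ≈ -0.023810)
G*(9 + 37) = -(9 + 37)/42 = -1/42*46 = -23/21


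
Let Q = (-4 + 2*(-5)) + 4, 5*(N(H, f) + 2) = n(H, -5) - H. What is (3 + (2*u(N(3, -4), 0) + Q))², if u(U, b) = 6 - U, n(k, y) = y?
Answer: 3721/25 ≈ 148.84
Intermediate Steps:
N(H, f) = -3 - H/5 (N(H, f) = -2 + (-5 - H)/5 = -2 + (-1 - H/5) = -3 - H/5)
Q = -10 (Q = (-4 - 10) + 4 = -14 + 4 = -10)
(3 + (2*u(N(3, -4), 0) + Q))² = (3 + (2*(6 - (-3 - ⅕*3)) - 10))² = (3 + (2*(6 - (-3 - ⅗)) - 10))² = (3 + (2*(6 - 1*(-18/5)) - 10))² = (3 + (2*(6 + 18/5) - 10))² = (3 + (2*(48/5) - 10))² = (3 + (96/5 - 10))² = (3 + 46/5)² = (61/5)² = 3721/25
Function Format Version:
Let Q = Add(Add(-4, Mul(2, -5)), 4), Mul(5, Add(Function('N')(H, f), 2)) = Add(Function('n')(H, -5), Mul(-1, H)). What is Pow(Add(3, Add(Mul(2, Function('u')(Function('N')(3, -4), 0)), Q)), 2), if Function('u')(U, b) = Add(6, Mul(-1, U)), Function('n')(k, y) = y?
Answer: Rational(3721, 25) ≈ 148.84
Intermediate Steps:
Function('N')(H, f) = Add(-3, Mul(Rational(-1, 5), H)) (Function('N')(H, f) = Add(-2, Mul(Rational(1, 5), Add(-5, Mul(-1, H)))) = Add(-2, Add(-1, Mul(Rational(-1, 5), H))) = Add(-3, Mul(Rational(-1, 5), H)))
Q = -10 (Q = Add(Add(-4, -10), 4) = Add(-14, 4) = -10)
Pow(Add(3, Add(Mul(2, Function('u')(Function('N')(3, -4), 0)), Q)), 2) = Pow(Add(3, Add(Mul(2, Add(6, Mul(-1, Add(-3, Mul(Rational(-1, 5), 3))))), -10)), 2) = Pow(Add(3, Add(Mul(2, Add(6, Mul(-1, Add(-3, Rational(-3, 5))))), -10)), 2) = Pow(Add(3, Add(Mul(2, Add(6, Mul(-1, Rational(-18, 5)))), -10)), 2) = Pow(Add(3, Add(Mul(2, Add(6, Rational(18, 5))), -10)), 2) = Pow(Add(3, Add(Mul(2, Rational(48, 5)), -10)), 2) = Pow(Add(3, Add(Rational(96, 5), -10)), 2) = Pow(Add(3, Rational(46, 5)), 2) = Pow(Rational(61, 5), 2) = Rational(3721, 25)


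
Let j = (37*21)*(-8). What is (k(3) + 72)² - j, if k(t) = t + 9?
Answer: 13272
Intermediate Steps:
k(t) = 9 + t
j = -6216 (j = 777*(-8) = -6216)
(k(3) + 72)² - j = ((9 + 3) + 72)² - 1*(-6216) = (12 + 72)² + 6216 = 84² + 6216 = 7056 + 6216 = 13272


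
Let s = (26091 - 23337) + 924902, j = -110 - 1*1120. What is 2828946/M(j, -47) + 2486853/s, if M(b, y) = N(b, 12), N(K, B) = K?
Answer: -22993244749/10008920 ≈ -2297.3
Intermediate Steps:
j = -1230 (j = -110 - 1120 = -1230)
M(b, y) = b
s = 927656 (s = 2754 + 924902 = 927656)
2828946/M(j, -47) + 2486853/s = 2828946/(-1230) + 2486853/927656 = 2828946*(-1/1230) + 2486853*(1/927656) = -471491/205 + 130887/48824 = -22993244749/10008920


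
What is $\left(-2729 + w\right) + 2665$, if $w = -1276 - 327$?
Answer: $-1667$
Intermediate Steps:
$w = -1603$ ($w = -1276 - 327 = -1603$)
$\left(-2729 + w\right) + 2665 = \left(-2729 - 1603\right) + 2665 = -4332 + 2665 = -1667$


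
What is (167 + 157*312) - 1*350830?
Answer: -301679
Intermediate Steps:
(167 + 157*312) - 1*350830 = (167 + 48984) - 350830 = 49151 - 350830 = -301679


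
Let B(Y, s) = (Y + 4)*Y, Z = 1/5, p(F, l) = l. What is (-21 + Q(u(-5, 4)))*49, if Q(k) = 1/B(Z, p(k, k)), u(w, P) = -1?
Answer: -2912/3 ≈ -970.67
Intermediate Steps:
Z = 1/5 ≈ 0.20000
B(Y, s) = Y*(4 + Y) (B(Y, s) = (4 + Y)*Y = Y*(4 + Y))
Q(k) = 25/21 (Q(k) = 1/((4 + 1/5)/5) = 1/((1/5)*(21/5)) = 1/(21/25) = 25/21)
(-21 + Q(u(-5, 4)))*49 = (-21 + 25/21)*49 = -416/21*49 = -2912/3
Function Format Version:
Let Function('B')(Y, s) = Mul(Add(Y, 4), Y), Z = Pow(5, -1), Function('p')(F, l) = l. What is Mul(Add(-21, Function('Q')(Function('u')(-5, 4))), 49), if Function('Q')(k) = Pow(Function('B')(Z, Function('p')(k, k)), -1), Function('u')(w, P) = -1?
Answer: Rational(-2912, 3) ≈ -970.67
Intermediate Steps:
Z = Rational(1, 5) ≈ 0.20000
Function('B')(Y, s) = Mul(Y, Add(4, Y)) (Function('B')(Y, s) = Mul(Add(4, Y), Y) = Mul(Y, Add(4, Y)))
Function('Q')(k) = Rational(25, 21) (Function('Q')(k) = Pow(Mul(Rational(1, 5), Add(4, Rational(1, 5))), -1) = Pow(Mul(Rational(1, 5), Rational(21, 5)), -1) = Pow(Rational(21, 25), -1) = Rational(25, 21))
Mul(Add(-21, Function('Q')(Function('u')(-5, 4))), 49) = Mul(Add(-21, Rational(25, 21)), 49) = Mul(Rational(-416, 21), 49) = Rational(-2912, 3)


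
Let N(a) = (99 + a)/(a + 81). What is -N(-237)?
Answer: -23/26 ≈ -0.88461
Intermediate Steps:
N(a) = (99 + a)/(81 + a)
-N(-237) = -(99 - 237)/(81 - 237) = -(-138)/(-156) = -(-1)*(-138)/156 = -1*23/26 = -23/26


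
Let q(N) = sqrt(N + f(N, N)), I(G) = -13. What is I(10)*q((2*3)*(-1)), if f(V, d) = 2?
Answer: -26*I ≈ -26.0*I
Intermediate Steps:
q(N) = sqrt(2 + N) (q(N) = sqrt(N + 2) = sqrt(2 + N))
I(10)*q((2*3)*(-1)) = -13*sqrt(2 + (2*3)*(-1)) = -13*sqrt(2 + 6*(-1)) = -13*sqrt(2 - 6) = -26*I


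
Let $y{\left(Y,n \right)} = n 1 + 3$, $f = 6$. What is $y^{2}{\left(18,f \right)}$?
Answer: $81$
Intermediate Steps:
$y{\left(Y,n \right)} = 3 + n$ ($y{\left(Y,n \right)} = n + 3 = 3 + n$)
$y^{2}{\left(18,f \right)} = \left(3 + 6\right)^{2} = 9^{2} = 81$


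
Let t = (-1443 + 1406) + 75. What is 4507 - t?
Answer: 4469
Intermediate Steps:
t = 38 (t = -37 + 75 = 38)
4507 - t = 4507 - 1*38 = 4507 - 38 = 4469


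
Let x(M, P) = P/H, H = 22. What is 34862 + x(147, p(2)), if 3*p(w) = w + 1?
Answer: 766965/22 ≈ 34862.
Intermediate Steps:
p(w) = 1/3 + w/3 (p(w) = (w + 1)/3 = (1 + w)/3 = 1/3 + w/3)
x(M, P) = P/22
34862 + x(147, p(2)) = 34862 + (1/3 + (1/3)*2)/22 = 34862 + (1/3 + 2/3)/22 = 34862 + (1/22)*1 = 34862 + 1/22 = 766965/22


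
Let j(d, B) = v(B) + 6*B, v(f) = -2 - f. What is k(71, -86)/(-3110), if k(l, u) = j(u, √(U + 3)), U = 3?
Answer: 1/1555 - √6/622 ≈ -0.0032950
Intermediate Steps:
j(d, B) = -2 + 5*B (j(d, B) = (-2 - B) + 6*B = -2 + 5*B)
k(l, u) = -2 + 5*√6 (k(l, u) = -2 + 5*√(3 + 3) = -2 + 5*√6)
k(71, -86)/(-3110) = (-2 + 5*√6)/(-3110) = (-2 + 5*√6)*(-1/3110) = 1/1555 - √6/622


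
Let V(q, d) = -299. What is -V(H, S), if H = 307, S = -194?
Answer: 299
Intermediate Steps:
-V(H, S) = -1*(-299) = 299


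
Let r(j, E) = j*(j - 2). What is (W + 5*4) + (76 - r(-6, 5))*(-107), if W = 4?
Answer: -2972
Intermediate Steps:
r(j, E) = j*(-2 + j)
(W + 5*4) + (76 - r(-6, 5))*(-107) = (4 + 5*4) + (76 - (-6)*(-2 - 6))*(-107) = (4 + 20) + (76 - (-6)*(-8))*(-107) = 24 + (76 - 1*48)*(-107) = 24 + (76 - 48)*(-107) = 24 + 28*(-107) = 24 - 2996 = -2972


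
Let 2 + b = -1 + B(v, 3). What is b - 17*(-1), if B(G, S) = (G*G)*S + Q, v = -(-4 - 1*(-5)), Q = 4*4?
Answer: 33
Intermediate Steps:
Q = 16
v = -1 (v = -(-4 + 5) = -1*1 = -1)
B(G, S) = 16 + S*G**2 (B(G, S) = (G*G)*S + 16 = G**2*S + 16 = S*G**2 + 16 = 16 + S*G**2)
b = 16 (b = -2 + (-1 + (16 + 3*(-1)**2)) = -2 + (-1 + (16 + 3*1)) = -2 + (-1 + (16 + 3)) = -2 + (-1 + 19) = -2 + 18 = 16)
b - 17*(-1) = 16 - 17*(-1) = 16 + 17 = 33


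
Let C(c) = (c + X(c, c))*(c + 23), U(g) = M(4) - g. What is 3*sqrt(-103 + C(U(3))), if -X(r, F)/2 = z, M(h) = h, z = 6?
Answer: 3*I*sqrt(367) ≈ 57.472*I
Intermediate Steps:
X(r, F) = -12 (X(r, F) = -2*6 = -12)
U(g) = 4 - g
C(c) = (-12 + c)*(23 + c) (C(c) = (c - 12)*(c + 23) = (-12 + c)*(23 + c))
3*sqrt(-103 + C(U(3))) = 3*sqrt(-103 + (-276 + (4 - 1*3)**2 + 11*(4 - 1*3))) = 3*sqrt(-103 + (-276 + (4 - 3)**2 + 11*(4 - 3))) = 3*sqrt(-103 + (-276 + 1**2 + 11*1)) = 3*sqrt(-103 + (-276 + 1 + 11)) = 3*sqrt(-103 - 264) = 3*sqrt(-367) = 3*(I*sqrt(367)) = 3*I*sqrt(367)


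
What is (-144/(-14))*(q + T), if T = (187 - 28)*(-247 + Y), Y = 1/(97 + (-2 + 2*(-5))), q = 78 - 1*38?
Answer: -34299216/85 ≈ -4.0352e+5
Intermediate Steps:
q = 40 (q = 78 - 38 = 40)
Y = 1/85 (Y = 1/(97 + (-2 - 10)) = 1/(97 - 12) = 1/85 ≈ 0.011765)
T = -3338046/85 (T = (187 - 28)*(-247 + 1/85) = 159*(-20994/85) = -3338046/85 ≈ -39271.)
(-144/(-14))*(q + T) = (-144/(-14))*(40 - 3338046/85) = -144*(-1/14)*(-3334646/85) = (72/7)*(-3334646/85) = -34299216/85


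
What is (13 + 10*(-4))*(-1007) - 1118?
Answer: 26071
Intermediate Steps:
(13 + 10*(-4))*(-1007) - 1118 = (13 - 40)*(-1007) - 1118 = -27*(-1007) - 1118 = 27189 - 1118 = 26071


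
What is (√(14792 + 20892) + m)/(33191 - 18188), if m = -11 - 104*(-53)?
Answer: 5501/15003 + 2*√8921/15003 ≈ 0.37925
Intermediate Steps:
m = 5501 (m = -11 + 5512 = 5501)
(√(14792 + 20892) + m)/(33191 - 18188) = (√(14792 + 20892) + 5501)/(33191 - 18188) = (√35684 + 5501)/15003 = (2*√8921 + 5501)*(1/15003) = (5501 + 2*√8921)*(1/15003) = 5501/15003 + 2*√8921/15003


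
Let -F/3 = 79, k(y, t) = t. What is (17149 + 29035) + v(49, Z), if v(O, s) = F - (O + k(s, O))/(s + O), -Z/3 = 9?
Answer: 505368/11 ≈ 45943.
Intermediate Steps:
Z = -27 (Z = -3*9 = -27)
F = -237 (F = -3*79 = -237)
v(O, s) = -237 - 2*O/(O + s) (v(O, s) = -237 - (O + O)/(s + O) = -237 - 2*O/(O + s))
(17149 + 29035) + v(49, Z) = (17149 + 29035) + (-239*49 - 237*(-27))/(49 - 27) = 46184 + (-11711 + 6399)/22 = 46184 + (1/22)*(-5312) = 46184 - 2656/11 = 505368/11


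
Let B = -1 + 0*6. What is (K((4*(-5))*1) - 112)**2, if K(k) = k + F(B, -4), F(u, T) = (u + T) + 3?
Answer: 17956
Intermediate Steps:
B = -1 (B = -1 + 0 = -1)
F(u, T) = 3 + T + u (F(u, T) = (T + u) + 3 = 3 + T + u)
K(k) = -2 + k (K(k) = k + (3 - 4 - 1) = k - 2 = -2 + k)
(K((4*(-5))*1) - 112)**2 = ((-2 + (4*(-5))*1) - 112)**2 = ((-2 - 20*1) - 112)**2 = ((-2 - 20) - 112)**2 = (-22 - 112)**2 = (-134)**2 = 17956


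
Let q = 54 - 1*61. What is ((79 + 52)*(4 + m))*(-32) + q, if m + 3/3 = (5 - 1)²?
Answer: -79655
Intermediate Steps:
m = 15 (m = -1 + (5 - 1)² = -1 + 4² = -1 + 16 = 15)
q = -7 (q = 54 - 61 = -7)
((79 + 52)*(4 + m))*(-32) + q = ((79 + 52)*(4 + 15))*(-32) - 7 = (131*19)*(-32) - 7 = 2489*(-32) - 7 = -79648 - 7 = -79655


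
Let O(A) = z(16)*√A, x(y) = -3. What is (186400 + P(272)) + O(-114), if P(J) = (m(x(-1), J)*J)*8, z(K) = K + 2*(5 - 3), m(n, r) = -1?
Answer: 184224 + 20*I*√114 ≈ 1.8422e+5 + 213.54*I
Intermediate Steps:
z(K) = 4 + K (z(K) = K + 2*2 = K + 4 = 4 + K)
O(A) = 20*√A (O(A) = (4 + 16)*√A = 20*√A)
P(J) = -8*J (P(J) = -J*8 = -8*J)
(186400 + P(272)) + O(-114) = (186400 - 8*272) + 20*√(-114) = (186400 - 2176) + 20*(I*√114) = 184224 + 20*I*√114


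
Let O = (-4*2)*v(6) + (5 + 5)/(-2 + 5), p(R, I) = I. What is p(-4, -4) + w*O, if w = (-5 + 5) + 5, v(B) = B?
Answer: -682/3 ≈ -227.33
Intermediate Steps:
w = 5 (w = 0 + 5 = 5)
O = -134/3 (O = -4*2*6 + (5 + 5)/(-2 + 5) = -8*6 + 10/3 = -48 + 10*(⅓) = -48 + 10/3 = -134/3 ≈ -44.667)
p(-4, -4) + w*O = -4 + 5*(-134/3) = -4 - 670/3 = -682/3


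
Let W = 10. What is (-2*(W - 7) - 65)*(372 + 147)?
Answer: -36849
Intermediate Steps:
(-2*(W - 7) - 65)*(372 + 147) = (-2*(10 - 7) - 65)*(372 + 147) = (-2*3 - 65)*519 = (-6 - 65)*519 = -71*519 = -36849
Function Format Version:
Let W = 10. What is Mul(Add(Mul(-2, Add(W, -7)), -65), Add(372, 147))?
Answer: -36849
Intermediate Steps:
Mul(Add(Mul(-2, Add(W, -7)), -65), Add(372, 147)) = Mul(Add(Mul(-2, Add(10, -7)), -65), Add(372, 147)) = Mul(Add(Mul(-2, 3), -65), 519) = Mul(Add(-6, -65), 519) = Mul(-71, 519) = -36849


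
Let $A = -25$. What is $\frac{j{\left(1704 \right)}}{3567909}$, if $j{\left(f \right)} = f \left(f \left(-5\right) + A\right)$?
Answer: $- \frac{4853560}{1189303} \approx -4.081$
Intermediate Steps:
$j{\left(f \right)} = f \left(-25 - 5 f\right)$ ($j{\left(f \right)} = f \left(f \left(-5\right) - 25\right) = f \left(- 5 f - 25\right) = f \left(-25 - 5 f\right)$)
$\frac{j{\left(1704 \right)}}{3567909} = \frac{\left(-5\right) 1704 \left(5 + 1704\right)}{3567909} = \left(-5\right) 1704 \cdot 1709 \cdot \frac{1}{3567909} = \left(-14560680\right) \frac{1}{3567909} = - \frac{4853560}{1189303}$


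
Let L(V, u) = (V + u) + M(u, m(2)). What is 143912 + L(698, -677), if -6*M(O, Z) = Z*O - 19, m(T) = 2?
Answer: 864971/6 ≈ 1.4416e+5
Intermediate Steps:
M(O, Z) = 19/6 - O*Z/6 (M(O, Z) = -(Z*O - 19)/6 = -(O*Z - 19)/6 = -(-19 + O*Z)/6 = 19/6 - O*Z/6)
L(V, u) = 19/6 + V + 2*u/3 (L(V, u) = (V + u) + (19/6 - 1/6*u*2) = (V + u) + (19/6 - u/3) = 19/6 + V + 2*u/3)
143912 + L(698, -677) = 143912 + (19/6 + 698 + (2/3)*(-677)) = 143912 + (19/6 + 698 - 1354/3) = 143912 + 1499/6 = 864971/6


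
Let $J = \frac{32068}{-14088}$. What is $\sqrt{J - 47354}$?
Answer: $\frac{i \sqrt{587430171210}}{3522} \approx 217.61 i$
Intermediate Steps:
$J = - \frac{8017}{3522}$ ($J = 32068 \left(- \frac{1}{14088}\right) = - \frac{8017}{3522} \approx -2.2763$)
$\sqrt{J - 47354} = \sqrt{- \frac{8017}{3522} - 47354} = \sqrt{- \frac{166788805}{3522}} = \frac{i \sqrt{587430171210}}{3522}$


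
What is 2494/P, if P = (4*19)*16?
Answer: 1247/608 ≈ 2.0510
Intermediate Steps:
P = 1216 (P = 76*16 = 1216)
2494/P = 2494/1216 = 2494*(1/1216) = 1247/608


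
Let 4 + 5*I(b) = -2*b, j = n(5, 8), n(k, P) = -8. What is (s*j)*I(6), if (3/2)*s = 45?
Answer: 768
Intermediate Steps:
s = 30 (s = (2/3)*45 = 30)
j = -8
I(b) = -4/5 - 2*b/5 (I(b) = -4/5 + (-2*b)/5 = -4/5 - 2*b/5)
(s*j)*I(6) = (30*(-8))*(-4/5 - 2/5*6) = -240*(-4/5 - 12/5) = -240*(-16/5) = 768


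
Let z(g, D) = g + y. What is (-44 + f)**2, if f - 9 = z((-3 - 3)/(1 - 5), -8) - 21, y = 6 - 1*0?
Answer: 9409/4 ≈ 2352.3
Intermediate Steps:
y = 6 (y = 6 + 0 = 6)
z(g, D) = 6 + g (z(g, D) = g + 6 = 6 + g)
f = -9/2 (f = 9 + ((6 + (-3 - 3)/(1 - 5)) - 21) = 9 + ((6 - 6/(-4)) - 21) = 9 + ((6 - 6*(-1/4)) - 21) = 9 + ((6 + 3/2) - 21) = 9 + (15/2 - 21) = 9 - 27/2 = -9/2 ≈ -4.5000)
(-44 + f)**2 = (-44 - 9/2)**2 = (-97/2)**2 = 9409/4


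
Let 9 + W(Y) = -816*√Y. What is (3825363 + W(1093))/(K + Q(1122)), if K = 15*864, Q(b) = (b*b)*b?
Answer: 637559/235413468 - 34*√1093/58853367 ≈ 0.0026892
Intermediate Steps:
Q(b) = b³ (Q(b) = b²*b = b³)
K = 12960
W(Y) = -9 - 816*√Y
(3825363 + W(1093))/(K + Q(1122)) = (3825363 + (-9 - 816*√1093))/(12960 + 1122³) = (3825354 - 816*√1093)/(12960 + 1412467848) = (3825354 - 816*√1093)/1412480808 = (3825354 - 816*√1093)*(1/1412480808) = 637559/235413468 - 34*√1093/58853367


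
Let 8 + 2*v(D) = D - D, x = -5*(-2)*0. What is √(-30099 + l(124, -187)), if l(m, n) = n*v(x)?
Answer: 7*I*√599 ≈ 171.32*I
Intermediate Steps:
x = 0 (x = 10*0 = 0)
v(D) = -4 (v(D) = -4 + (D - D)/2 = -4 + (½)*0 = -4 + 0 = -4)
l(m, n) = -4*n (l(m, n) = n*(-4) = -4*n)
√(-30099 + l(124, -187)) = √(-30099 - 4*(-187)) = √(-30099 + 748) = √(-29351) = 7*I*√599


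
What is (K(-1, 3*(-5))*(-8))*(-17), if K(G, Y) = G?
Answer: -136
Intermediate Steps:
(K(-1, 3*(-5))*(-8))*(-17) = -1*(-8)*(-17) = 8*(-17) = -136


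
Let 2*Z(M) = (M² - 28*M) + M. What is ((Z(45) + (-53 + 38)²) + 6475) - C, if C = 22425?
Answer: -15320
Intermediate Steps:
Z(M) = M²/2 - 27*M/2 (Z(M) = ((M² - 28*M) + M)/2 = (M² - 27*M)/2 = M²/2 - 27*M/2)
((Z(45) + (-53 + 38)²) + 6475) - C = (((½)*45*(-27 + 45) + (-53 + 38)²) + 6475) - 1*22425 = (((½)*45*18 + (-15)²) + 6475) - 22425 = ((405 + 225) + 6475) - 22425 = (630 + 6475) - 22425 = 7105 - 22425 = -15320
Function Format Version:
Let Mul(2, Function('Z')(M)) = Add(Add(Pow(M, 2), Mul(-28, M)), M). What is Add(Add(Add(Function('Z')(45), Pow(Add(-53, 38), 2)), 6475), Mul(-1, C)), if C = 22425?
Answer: -15320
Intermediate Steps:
Function('Z')(M) = Add(Mul(Rational(1, 2), Pow(M, 2)), Mul(Rational(-27, 2), M)) (Function('Z')(M) = Mul(Rational(1, 2), Add(Add(Pow(M, 2), Mul(-28, M)), M)) = Mul(Rational(1, 2), Add(Pow(M, 2), Mul(-27, M))) = Add(Mul(Rational(1, 2), Pow(M, 2)), Mul(Rational(-27, 2), M)))
Add(Add(Add(Function('Z')(45), Pow(Add(-53, 38), 2)), 6475), Mul(-1, C)) = Add(Add(Add(Mul(Rational(1, 2), 45, Add(-27, 45)), Pow(Add(-53, 38), 2)), 6475), Mul(-1, 22425)) = Add(Add(Add(Mul(Rational(1, 2), 45, 18), Pow(-15, 2)), 6475), -22425) = Add(Add(Add(405, 225), 6475), -22425) = Add(Add(630, 6475), -22425) = Add(7105, -22425) = -15320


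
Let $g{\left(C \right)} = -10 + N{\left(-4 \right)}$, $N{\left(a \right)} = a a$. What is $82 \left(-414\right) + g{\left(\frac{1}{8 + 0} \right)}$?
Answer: $-33942$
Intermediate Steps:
$N{\left(a \right)} = a^{2}$
$g{\left(C \right)} = 6$ ($g{\left(C \right)} = -10 + \left(-4\right)^{2} = -10 + 16 = 6$)
$82 \left(-414\right) + g{\left(\frac{1}{8 + 0} \right)} = 82 \left(-414\right) + 6 = -33948 + 6 = -33942$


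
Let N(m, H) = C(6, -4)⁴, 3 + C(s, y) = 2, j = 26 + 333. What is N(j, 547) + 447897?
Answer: 447898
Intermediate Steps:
j = 359
C(s, y) = -1 (C(s, y) = -3 + 2 = -1)
N(m, H) = 1 (N(m, H) = (-1)⁴ = 1)
N(j, 547) + 447897 = 1 + 447897 = 447898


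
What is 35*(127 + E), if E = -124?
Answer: 105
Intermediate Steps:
35*(127 + E) = 35*(127 - 124) = 35*3 = 105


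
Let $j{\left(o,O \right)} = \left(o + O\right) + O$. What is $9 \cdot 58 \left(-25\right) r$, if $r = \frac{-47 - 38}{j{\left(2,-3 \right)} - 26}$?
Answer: $-36975$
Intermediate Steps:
$j{\left(o,O \right)} = o + 2 O$ ($j{\left(o,O \right)} = \left(O + o\right) + O = o + 2 O$)
$r = \frac{17}{6}$ ($r = \frac{-47 - 38}{\left(2 + 2 \left(-3\right)\right) - 26} = - \frac{85}{\left(2 - 6\right) - 26} = - \frac{85}{-4 - 26} = - \frac{85}{-30} = \left(-85\right) \left(- \frac{1}{30}\right) = \frac{17}{6} \approx 2.8333$)
$9 \cdot 58 \left(-25\right) r = 9 \cdot 58 \left(-25\right) \frac{17}{6} = 9 \left(\left(-1450\right) \frac{17}{6}\right) = 9 \left(- \frac{12325}{3}\right) = -36975$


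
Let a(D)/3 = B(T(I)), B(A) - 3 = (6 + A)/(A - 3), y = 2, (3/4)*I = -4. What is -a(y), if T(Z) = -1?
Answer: -21/4 ≈ -5.2500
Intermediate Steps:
I = -16/3 (I = (4/3)*(-4) = -16/3 ≈ -5.3333)
B(A) = 3 + (6 + A)/(-3 + A) (B(A) = 3 + (6 + A)/(A - 3) = 3 + (6 + A)/(-3 + A))
a(D) = 21/4 (a(D) = 3*((-3 + 4*(-1))/(-3 - 1)) = 3*((-3 - 4)/(-4)) = 3*(-1/4*(-7)) = 3*(7/4) = 21/4)
-a(y) = -1*21/4 = -21/4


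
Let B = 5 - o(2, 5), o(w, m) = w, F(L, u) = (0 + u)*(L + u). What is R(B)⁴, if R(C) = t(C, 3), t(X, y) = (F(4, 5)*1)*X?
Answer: 332150625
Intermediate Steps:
F(L, u) = u*(L + u)
t(X, y) = 45*X (t(X, y) = ((5*(4 + 5))*1)*X = ((5*9)*1)*X = (45*1)*X = 45*X)
B = 3 (B = 5 - 1*2 = 5 - 2 = 3)
R(C) = 45*C
R(B)⁴ = (45*3)⁴ = 135⁴ = 332150625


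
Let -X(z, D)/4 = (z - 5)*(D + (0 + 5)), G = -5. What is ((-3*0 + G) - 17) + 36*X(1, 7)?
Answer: 6890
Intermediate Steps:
X(z, D) = -4*(-5 + z)*(5 + D) (X(z, D) = -4*(z - 5)*(D + (0 + 5)) = -4*(-5 + z)*(D + 5) = -4*(-5 + z)*(5 + D))
((-3*0 + G) - 17) + 36*X(1, 7) = ((-3*0 - 5) - 17) + 36*(100 - 20*1 + 20*7 - 4*7*1) = ((0 - 5) - 17) + 36*(100 - 20 + 140 - 28) = (-5 - 17) + 36*192 = -22 + 6912 = 6890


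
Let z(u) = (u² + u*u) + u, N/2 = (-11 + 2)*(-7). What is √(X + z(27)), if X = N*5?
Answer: 3*√235 ≈ 45.989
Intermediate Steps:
N = 126 (N = 2*((-11 + 2)*(-7)) = 2*(-9*(-7)) = 2*63 = 126)
z(u) = u + 2*u² (z(u) = (u² + u²) + u = 2*u² + u = u + 2*u²)
X = 630 (X = 126*5 = 630)
√(X + z(27)) = √(630 + 27*(1 + 2*27)) = √(630 + 27*(1 + 54)) = √(630 + 27*55) = √(630 + 1485) = √2115 = 3*√235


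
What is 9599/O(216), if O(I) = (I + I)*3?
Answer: 9599/1296 ≈ 7.4066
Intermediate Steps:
O(I) = 6*I (O(I) = (2*I)*3 = 6*I)
9599/O(216) = 9599/((6*216)) = 9599/1296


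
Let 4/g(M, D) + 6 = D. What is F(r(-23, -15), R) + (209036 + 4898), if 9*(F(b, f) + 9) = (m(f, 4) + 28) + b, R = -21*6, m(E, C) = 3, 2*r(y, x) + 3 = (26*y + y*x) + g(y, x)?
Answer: 40429786/189 ≈ 2.1391e+5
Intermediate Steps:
g(M, D) = 4/(-6 + D)
r(y, x) = -3/2 + 2/(-6 + x) + 13*y + x*y/2 (r(y, x) = -3/2 + ((26*y + y*x) + 4/(-6 + x))/2 = -3/2 + ((26*y + x*y) + 4/(-6 + x))/2 = -3/2 + (4/(-6 + x) + 26*y + x*y)/2 = -3/2 + (2/(-6 + x) + 13*y + x*y/2) = -3/2 + 2/(-6 + x) + 13*y + x*y/2)
R = -126
F(b, f) = -50/9 + b/9 (F(b, f) = -9 + ((3 + 28) + b)/9 = -9 + (31 + b)/9 = -9 + (31/9 + b/9) = -50/9 + b/9)
F(r(-23, -15), R) + (209036 + 4898) = (-50/9 + ((4 + (-6 - 15)*(-3 + 26*(-23) - 15*(-23)))/(2*(-6 - 15)))/9) + (209036 + 4898) = (-50/9 + ((½)*(4 - 21*(-3 - 598 + 345))/(-21))/9) + 213934 = (-50/9 + ((½)*(-1/21)*(4 - 21*(-256)))/9) + 213934 = (-50/9 + ((½)*(-1/21)*(4 + 5376))/9) + 213934 = (-50/9 + ((½)*(-1/21)*5380)/9) + 213934 = (-50/9 + (⅑)*(-2690/21)) + 213934 = (-50/9 - 2690/189) + 213934 = -3740/189 + 213934 = 40429786/189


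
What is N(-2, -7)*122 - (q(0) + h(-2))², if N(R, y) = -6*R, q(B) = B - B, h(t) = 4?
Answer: 1448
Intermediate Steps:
q(B) = 0
N(-2, -7)*122 - (q(0) + h(-2))² = -6*(-2)*122 - (0 + 4)² = 12*122 - 1*4² = 1464 - 1*16 = 1464 - 16 = 1448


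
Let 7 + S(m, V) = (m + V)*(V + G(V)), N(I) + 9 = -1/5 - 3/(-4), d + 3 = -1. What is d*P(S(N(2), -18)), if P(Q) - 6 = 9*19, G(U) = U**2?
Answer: -708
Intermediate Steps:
d = -4 (d = -3 - 1 = -4)
N(I) = -169/20 (N(I) = -9 + (-1/5 - 3/(-4)) = -9 + (-1*1/5 - 3*(-1/4)) = -9 + (-1/5 + 3/4) = -9 + 11/20 = -169/20)
S(m, V) = -7 + (V + m)*(V + V**2) (S(m, V) = -7 + (m + V)*(V + V**2) = -7 + (V + m)*(V + V**2))
P(Q) = 177 (P(Q) = 6 + 9*19 = 6 + 171 = 177)
d*P(S(N(2), -18)) = -4*177 = -708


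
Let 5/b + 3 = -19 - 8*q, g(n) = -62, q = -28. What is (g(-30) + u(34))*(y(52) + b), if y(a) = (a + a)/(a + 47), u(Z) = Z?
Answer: -301042/9999 ≈ -30.107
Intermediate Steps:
b = 5/202 (b = 5/(-3 + (-19 - 8*(-28))) = 5/(-3 + (-19 + 224)) = 5/(-3 + 205) = 5/202 ≈ 0.024752)
y(a) = 2*a/(47 + a) (y(a) = (2*a)/(47 + a) = 2*a/(47 + a))
(g(-30) + u(34))*(y(52) + b) = (-62 + 34)*(2*52/(47 + 52) + 5/202) = -28*(2*52/99 + 5/202) = -28*(2*52*(1/99) + 5/202) = -28*(104/99 + 5/202) = -28*21503/19998 = -301042/9999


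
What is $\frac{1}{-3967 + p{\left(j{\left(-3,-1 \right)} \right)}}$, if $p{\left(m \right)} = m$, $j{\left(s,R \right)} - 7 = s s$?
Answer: $- \frac{1}{3951} \approx -0.0002531$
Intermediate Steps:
$j{\left(s,R \right)} = 7 + s^{2}$ ($j{\left(s,R \right)} = 7 + s s = 7 + s^{2}$)
$\frac{1}{-3967 + p{\left(j{\left(-3,-1 \right)} \right)}} = \frac{1}{-3967 + \left(7 + \left(-3\right)^{2}\right)} = \frac{1}{-3967 + \left(7 + 9\right)} = \frac{1}{-3967 + 16} = \frac{1}{-3951} = - \frac{1}{3951}$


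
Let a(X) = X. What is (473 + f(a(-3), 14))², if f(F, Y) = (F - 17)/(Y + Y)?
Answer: 10929636/49 ≈ 2.2305e+5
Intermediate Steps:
f(F, Y) = (-17 + F)/(2*Y) (f(F, Y) = (-17 + F)/((2*Y)) = (-17 + F)*(1/(2*Y)) = (-17 + F)/(2*Y))
(473 + f(a(-3), 14))² = (473 + (½)*(-17 - 3)/14)² = (473 + (½)*(1/14)*(-20))² = (473 - 5/7)² = (3306/7)² = 10929636/49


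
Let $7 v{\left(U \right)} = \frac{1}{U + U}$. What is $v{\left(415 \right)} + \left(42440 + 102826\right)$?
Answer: $\frac{843995461}{5810} \approx 1.4527 \cdot 10^{5}$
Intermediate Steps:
$v{\left(U \right)} = \frac{1}{14 U}$ ($v{\left(U \right)} = \frac{1}{7 \left(U + U\right)} = \frac{1}{7 \cdot 2 U} = \frac{\frac{1}{2} \frac{1}{U}}{7} = \frac{1}{14 U}$)
$v{\left(415 \right)} + \left(42440 + 102826\right) = \frac{1}{14 \cdot 415} + \left(42440 + 102826\right) = \frac{1}{14} \cdot \frac{1}{415} + 145266 = \frac{1}{5810} + 145266 = \frac{843995461}{5810}$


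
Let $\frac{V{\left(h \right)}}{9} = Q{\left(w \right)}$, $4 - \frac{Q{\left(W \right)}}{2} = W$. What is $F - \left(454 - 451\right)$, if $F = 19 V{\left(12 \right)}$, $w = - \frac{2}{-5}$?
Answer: $\frac{6141}{5} \approx 1228.2$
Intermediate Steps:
$w = \frac{2}{5}$ ($w = \left(-2\right) \left(- \frac{1}{5}\right) = \frac{2}{5} \approx 0.4$)
$Q{\left(W \right)} = 8 - 2 W$
$V{\left(h \right)} = \frac{324}{5}$ ($V{\left(h \right)} = 9 \left(8 - \frac{4}{5}\right) = 9 \cdot \frac{36}{5} = \frac{324}{5}$)
$F = \frac{6156}{5}$ ($F = 19 \cdot \frac{324}{5} = \frac{6156}{5} \approx 1231.2$)
$F - \left(454 - 451\right) = \frac{6156}{5} - \left(454 - 451\right) = \frac{6156}{5} - 3 = \frac{6141}{5}$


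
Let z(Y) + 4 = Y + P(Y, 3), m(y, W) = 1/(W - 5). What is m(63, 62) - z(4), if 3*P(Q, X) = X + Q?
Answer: -44/19 ≈ -2.3158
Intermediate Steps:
P(Q, X) = Q/3 + X/3 (P(Q, X) = (X + Q)/3 = (Q + X)/3 = Q/3 + X/3)
m(y, W) = 1/(-5 + W)
z(Y) = -3 + 4*Y/3 (z(Y) = -4 + (Y + (Y/3 + (⅓)*3)) = -4 + (Y + (Y/3 + 1)) = -4 + (Y + (1 + Y/3)) = -4 + (1 + 4*Y/3) = -3 + 4*Y/3)
m(63, 62) - z(4) = 1/(-5 + 62) - (-3 + (4/3)*4) = 1/57 - (-3 + 16/3) = 1/57 - 1*7/3 = 1/57 - 7/3 = -44/19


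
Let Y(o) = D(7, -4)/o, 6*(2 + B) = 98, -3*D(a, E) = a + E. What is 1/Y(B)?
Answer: -43/3 ≈ -14.333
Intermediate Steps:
D(a, E) = -E/3 - a/3 (D(a, E) = -(a + E)/3 = -(E + a)/3 = -E/3 - a/3)
B = 43/3 (B = -2 + (1/6)*98 = -2 + 49/3 = 43/3 ≈ 14.333)
Y(o) = -1/o (Y(o) = (-1/3*(-4) - 1/3*7)/o = (4/3 - 7/3)/o = -1/o)
1/Y(B) = 1/(-1/43/3) = 1/(-1*3/43) = 1/(-3/43) = -43/3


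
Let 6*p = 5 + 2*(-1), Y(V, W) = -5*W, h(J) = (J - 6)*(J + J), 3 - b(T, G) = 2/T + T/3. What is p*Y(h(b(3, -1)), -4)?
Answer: 10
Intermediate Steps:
b(T, G) = 3 - 2/T - T/3 (b(T, G) = 3 - (2/T + T/3) = 3 + (-2/T - T/3) = 3 - 2/T - T/3)
h(J) = 2*J*(-6 + J) (h(J) = (-6 + J)*(2*J) = 2*J*(-6 + J))
p = ½ (p = (5 + 2*(-1))/6 = (5 - 2)/6 = (⅙)*3 = ½ ≈ 0.50000)
p*Y(h(b(3, -1)), -4) = (-5*(-4))/2 = (½)*20 = 10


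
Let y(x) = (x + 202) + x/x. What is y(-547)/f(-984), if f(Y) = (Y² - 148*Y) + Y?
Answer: -43/139113 ≈ -0.00030910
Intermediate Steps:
f(Y) = Y² - 147*Y
y(x) = 203 + x (y(x) = (202 + x) + 1 = 203 + x)
y(-547)/f(-984) = (203 - 547)/((-984*(-147 - 984))) = -344/((-984*(-1131))) = -344/1112904 = -344*1/1112904 = -43/139113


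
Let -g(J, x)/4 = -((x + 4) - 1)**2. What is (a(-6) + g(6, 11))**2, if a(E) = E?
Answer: 605284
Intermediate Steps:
g(J, x) = 4*(3 + x)**2 (g(J, x) = -(-4)*((x + 4) - 1)**2 = -(-4)*((4 + x) - 1)**2 = -(-4)*(3 + x)**2 = 4*(3 + x)**2)
(a(-6) + g(6, 11))**2 = (-6 + 4*(3 + 11)**2)**2 = (-6 + 4*14**2)**2 = (-6 + 4*196)**2 = (-6 + 784)**2 = 778**2 = 605284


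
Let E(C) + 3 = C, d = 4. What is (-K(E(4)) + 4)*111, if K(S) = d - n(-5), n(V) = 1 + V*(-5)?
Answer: 2886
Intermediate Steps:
n(V) = 1 - 5*V
E(C) = -3 + C
K(S) = -22 (K(S) = 4 - (1 - 5*(-5)) = 4 - (1 + 25) = 4 - 1*26 = 4 - 26 = -22)
(-K(E(4)) + 4)*111 = (-1*(-22) + 4)*111 = (22 + 4)*111 = 26*111 = 2886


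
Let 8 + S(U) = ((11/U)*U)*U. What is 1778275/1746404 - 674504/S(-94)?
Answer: 589904723083/909876484 ≈ 648.33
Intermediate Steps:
S(U) = -8 + 11*U (S(U) = -8 + ((11/U)*U)*U = -8 + 11*U)
1778275/1746404 - 674504/S(-94) = 1778275/1746404 - 674504/(-8 + 11*(-94)) = 1778275*(1/1746404) - 674504/(-8 - 1034) = 1778275/1746404 - 674504/(-1042) = 1778275/1746404 - 674504*(-1/1042) = 1778275/1746404 + 337252/521 = 589904723083/909876484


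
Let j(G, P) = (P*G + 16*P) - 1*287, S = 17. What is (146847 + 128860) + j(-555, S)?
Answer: 266257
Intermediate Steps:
j(G, P) = -287 + 16*P + G*P (j(G, P) = (G*P + 16*P) - 287 = (16*P + G*P) - 287 = -287 + 16*P + G*P)
(146847 + 128860) + j(-555, S) = (146847 + 128860) + (-287 + 16*17 - 555*17) = 275707 + (-287 + 272 - 9435) = 275707 - 9450 = 266257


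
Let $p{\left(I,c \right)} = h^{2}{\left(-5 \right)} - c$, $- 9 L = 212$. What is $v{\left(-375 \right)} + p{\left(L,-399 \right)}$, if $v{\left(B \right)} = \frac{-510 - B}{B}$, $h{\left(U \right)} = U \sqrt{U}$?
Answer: $\frac{6859}{25} \approx 274.36$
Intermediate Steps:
$L = - \frac{212}{9}$ ($L = \left(- \frac{1}{9}\right) 212 = - \frac{212}{9} \approx -23.556$)
$h{\left(U \right)} = U^{\frac{3}{2}}$
$p{\left(I,c \right)} = -125 - c$ ($p{\left(I,c \right)} = \left(\left(-5\right)^{\frac{3}{2}}\right)^{2} - c = \left(- 5 i \sqrt{5}\right)^{2} - c = -125 - c$)
$v{\left(B \right)} = \frac{-510 - B}{B}$
$v{\left(-375 \right)} + p{\left(L,-399 \right)} = \frac{-510 - -375}{-375} - -274 = - \frac{-510 + 375}{375} + \left(-125 + 399\right) = \left(- \frac{1}{375}\right) \left(-135\right) + 274 = \frac{9}{25} + 274 = \frac{6859}{25}$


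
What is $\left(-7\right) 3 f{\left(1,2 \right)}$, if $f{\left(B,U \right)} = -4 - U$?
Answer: $126$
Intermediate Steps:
$\left(-7\right) 3 f{\left(1,2 \right)} = \left(-7\right) 3 \left(-4 - 2\right) = - 21 \left(-4 - 2\right) = \left(-21\right) \left(-6\right) = 126$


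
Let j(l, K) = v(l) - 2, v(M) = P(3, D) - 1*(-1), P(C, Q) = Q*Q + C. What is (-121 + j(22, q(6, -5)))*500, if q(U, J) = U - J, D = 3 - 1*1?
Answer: -57500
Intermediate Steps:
D = 2 (D = 3 - 1 = 2)
P(C, Q) = C + Q² (P(C, Q) = Q² + C = C + Q²)
v(M) = 8 (v(M) = (3 + 2²) - 1*(-1) = (3 + 4) + 1 = 7 + 1 = 8)
j(l, K) = 6 (j(l, K) = 8 - 2 = 6)
(-121 + j(22, q(6, -5)))*500 = (-121 + 6)*500 = -115*500 = -57500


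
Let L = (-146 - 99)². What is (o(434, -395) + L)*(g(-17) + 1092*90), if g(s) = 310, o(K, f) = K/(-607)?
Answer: 3592101115190/607 ≈ 5.9178e+9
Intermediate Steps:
o(K, f) = -K/607 (o(K, f) = K*(-1/607) = -K/607)
L = 60025 (L = (-245)² = 60025)
(o(434, -395) + L)*(g(-17) + 1092*90) = (-1/607*434 + 60025)*(310 + 1092*90) = (-434/607 + 60025)*(310 + 98280) = (36434741/607)*98590 = 3592101115190/607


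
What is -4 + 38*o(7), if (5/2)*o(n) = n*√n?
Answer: -4 + 532*√7/5 ≈ 277.51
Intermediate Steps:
o(n) = 2*n^(3/2)/5 (o(n) = 2*(n*√n)/5 = 2*n^(3/2)/5)
-4 + 38*o(7) = -4 + 38*(2*7^(3/2)/5) = -4 + 38*(2*(7*√7)/5) = -4 + 38*(14*√7/5) = -4 + 532*√7/5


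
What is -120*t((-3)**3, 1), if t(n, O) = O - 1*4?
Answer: 360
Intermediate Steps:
t(n, O) = -4 + O (t(n, O) = O - 4 = -4 + O)
-120*t((-3)**3, 1) = -120*(-4 + 1) = -120*(-3) = 360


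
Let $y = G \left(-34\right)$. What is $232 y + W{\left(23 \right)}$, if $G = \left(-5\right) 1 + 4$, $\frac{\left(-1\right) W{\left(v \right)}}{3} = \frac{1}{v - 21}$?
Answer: $\frac{15773}{2} \approx 7886.5$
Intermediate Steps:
$W{\left(v \right)} = - \frac{3}{-21 + v}$ ($W{\left(v \right)} = - \frac{3}{v - 21} = - \frac{3}{-21 + v}$)
$G = -1$ ($G = -5 + 4 = -1$)
$y = 34$ ($y = \left(-1\right) \left(-34\right) = 34$)
$232 y + W{\left(23 \right)} = 232 \cdot 34 - \frac{3}{-21 + 23} = 7888 - \frac{3}{2} = \frac{15773}{2}$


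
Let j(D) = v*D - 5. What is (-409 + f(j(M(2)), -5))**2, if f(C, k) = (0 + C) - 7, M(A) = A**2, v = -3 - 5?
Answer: 205209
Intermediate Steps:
v = -8
j(D) = -5 - 8*D (j(D) = -8*D - 5 = -5 - 8*D)
f(C, k) = -7 + C (f(C, k) = C - 7 = -7 + C)
(-409 + f(j(M(2)), -5))**2 = (-409 + (-7 + (-5 - 8*2**2)))**2 = (-409 + (-7 + (-5 - 8*4)))**2 = (-409 + (-7 + (-5 - 32)))**2 = (-409 + (-7 - 37))**2 = (-409 - 44)**2 = (-453)**2 = 205209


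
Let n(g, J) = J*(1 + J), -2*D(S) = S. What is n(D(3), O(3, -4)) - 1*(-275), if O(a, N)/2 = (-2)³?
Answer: 515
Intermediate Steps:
O(a, N) = -16 (O(a, N) = 2*(-2)³ = 2*(-8) = -16)
D(S) = -S/2
n(D(3), O(3, -4)) - 1*(-275) = -16*(1 - 16) - 1*(-275) = -16*(-15) + 275 = 240 + 275 = 515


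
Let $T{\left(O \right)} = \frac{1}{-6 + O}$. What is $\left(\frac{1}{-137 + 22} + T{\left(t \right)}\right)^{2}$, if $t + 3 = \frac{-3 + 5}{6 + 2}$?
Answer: $\frac{9801}{648025} \approx 0.015124$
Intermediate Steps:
$t = - \frac{11}{4}$ ($t = -3 + \frac{-3 + 5}{6 + 2} = -3 + \frac{2}{8} = -3 + 2 \cdot \frac{1}{8} = -3 + \frac{1}{4} = - \frac{11}{4} \approx -2.75$)
$\left(\frac{1}{-137 + 22} + T{\left(t \right)}\right)^{2} = \left(\frac{1}{-137 + 22} + \frac{1}{-6 - \frac{11}{4}}\right)^{2} = \left(\frac{1}{-115} + \frac{1}{- \frac{35}{4}}\right)^{2} = \left(- \frac{1}{115} - \frac{4}{35}\right)^{2} = \left(- \frac{99}{805}\right)^{2} = \frac{9801}{648025}$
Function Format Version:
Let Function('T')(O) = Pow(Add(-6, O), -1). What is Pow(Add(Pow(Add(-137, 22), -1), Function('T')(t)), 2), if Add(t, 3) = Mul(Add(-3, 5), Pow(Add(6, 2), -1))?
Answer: Rational(9801, 648025) ≈ 0.015124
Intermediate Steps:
t = Rational(-11, 4) (t = Add(-3, Mul(Add(-3, 5), Pow(Add(6, 2), -1))) = Add(-3, Mul(2, Pow(8, -1))) = Add(-3, Mul(2, Rational(1, 8))) = Add(-3, Rational(1, 4)) = Rational(-11, 4) ≈ -2.7500)
Pow(Add(Pow(Add(-137, 22), -1), Function('T')(t)), 2) = Pow(Add(Pow(Add(-137, 22), -1), Pow(Add(-6, Rational(-11, 4)), -1)), 2) = Pow(Add(Pow(-115, -1), Pow(Rational(-35, 4), -1)), 2) = Pow(Add(Rational(-1, 115), Rational(-4, 35)), 2) = Pow(Rational(-99, 805), 2) = Rational(9801, 648025)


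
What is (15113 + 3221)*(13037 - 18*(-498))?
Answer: 403366334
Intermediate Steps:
(15113 + 3221)*(13037 - 18*(-498)) = 18334*(13037 + 8964) = 18334*22001 = 403366334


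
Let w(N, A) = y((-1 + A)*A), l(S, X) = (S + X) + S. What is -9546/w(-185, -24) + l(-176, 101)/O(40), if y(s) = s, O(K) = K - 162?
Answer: -84501/6100 ≈ -13.853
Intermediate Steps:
O(K) = -162 + K
l(S, X) = X + 2*S
w(N, A) = A*(-1 + A) (w(N, A) = (-1 + A)*A = A*(-1 + A))
-9546/w(-185, -24) + l(-176, 101)/O(40) = -9546*(-1/(24*(-1 - 24))) + (101 + 2*(-176))/(-162 + 40) = -9546/((-24*(-25))) + (101 - 352)/(-122) = -9546/600 - 251*(-1/122) = -9546*1/600 + 251/122 = -1591/100 + 251/122 = -84501/6100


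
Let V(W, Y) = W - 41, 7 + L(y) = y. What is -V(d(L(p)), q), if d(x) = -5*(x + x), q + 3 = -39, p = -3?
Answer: -59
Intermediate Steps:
L(y) = -7 + y
q = -42 (q = -3 - 39 = -42)
d(x) = -10*x
V(W, Y) = -41 + W
-V(d(L(p)), q) = -(-41 - 10*(-7 - 3)) = -(-41 - 10*(-10)) = -(-41 + 100) = -1*59 = -59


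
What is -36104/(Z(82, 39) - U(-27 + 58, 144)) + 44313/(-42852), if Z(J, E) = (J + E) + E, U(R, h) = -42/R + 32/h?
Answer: -36136751405/160537876 ≈ -225.10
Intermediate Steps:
Z(J, E) = J + 2*E (Z(J, E) = (E + J) + E = J + 2*E)
-36104/(Z(82, 39) - U(-27 + 58, 144)) + 44313/(-42852) = -36104/((82 + 2*39) - (-42/(-27 + 58) + 32/144)) + 44313/(-42852) = -36104/((82 + 78) - (-42/31 + 32*(1/144))) + 44313*(-1/42852) = -36104/(160 - (-42*1/31 + 2/9)) - 14771/14284 = -36104/(160 - (-42/31 + 2/9)) - 14771/14284 = -36104/(160 - 1*(-316/279)) - 14771/14284 = -36104/(160 + 316/279) - 14771/14284 = -36104/44956/279 - 14771/14284 = -36104*279/44956 - 14771/14284 = -2518254/11239 - 14771/14284 = -36136751405/160537876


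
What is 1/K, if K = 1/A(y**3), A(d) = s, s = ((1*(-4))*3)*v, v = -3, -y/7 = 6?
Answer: 36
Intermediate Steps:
y = -42 (y = -7*6 = -42)
s = 36 (s = ((1*(-4))*3)*(-3) = -4*3*(-3) = -12*(-3) = 36)
A(d) = 36
K = 1/36 ≈ 0.027778
1/K = 1/(1/36) = 36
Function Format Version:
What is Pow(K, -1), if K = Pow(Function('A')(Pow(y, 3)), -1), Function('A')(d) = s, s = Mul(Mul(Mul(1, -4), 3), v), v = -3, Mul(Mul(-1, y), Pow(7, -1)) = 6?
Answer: 36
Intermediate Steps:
y = -42 (y = Mul(-7, 6) = -42)
s = 36 (s = Mul(Mul(Mul(1, -4), 3), -3) = Mul(Mul(-4, 3), -3) = Mul(-12, -3) = 36)
Function('A')(d) = 36
K = Rational(1, 36) (K = Pow(36, -1) = Rational(1, 36) ≈ 0.027778)
Pow(K, -1) = Pow(Rational(1, 36), -1) = 36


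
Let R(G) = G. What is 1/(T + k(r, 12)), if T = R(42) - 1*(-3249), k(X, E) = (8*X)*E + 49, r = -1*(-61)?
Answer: 1/9196 ≈ 0.00010874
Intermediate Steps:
r = 61
k(X, E) = 49 + 8*E*X (k(X, E) = 8*E*X + 49 = 49 + 8*E*X)
T = 3291 (T = 42 - 1*(-3249) = 42 + 3249 = 3291)
1/(T + k(r, 12)) = 1/(3291 + (49 + 8*12*61)) = 1/(3291 + (49 + 5856)) = 1/(3291 + 5905) = 1/9196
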